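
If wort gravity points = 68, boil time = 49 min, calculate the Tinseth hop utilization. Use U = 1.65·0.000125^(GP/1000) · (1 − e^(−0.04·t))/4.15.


bigness = 1.65·0.000125^(68/1000) = 0.8955
boil_factor = (1 − e^(−0.04·49))/4.15 = 0.2070
U = 0.8955 · 0.2070

0.1854


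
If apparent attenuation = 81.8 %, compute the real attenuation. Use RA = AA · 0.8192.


RA = 81.8 · 0.8192

67.0106 %


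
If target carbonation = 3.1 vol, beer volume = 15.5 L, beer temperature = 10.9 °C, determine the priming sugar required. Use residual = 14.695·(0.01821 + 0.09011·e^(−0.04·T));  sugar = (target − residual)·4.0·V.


residual = 14.695·(0.01821 + 0.09011·e^(−0.04·10.9)) = 1.1238
sugar = (3.1 − 1.1238)·4.0·15.5

122.5228 g


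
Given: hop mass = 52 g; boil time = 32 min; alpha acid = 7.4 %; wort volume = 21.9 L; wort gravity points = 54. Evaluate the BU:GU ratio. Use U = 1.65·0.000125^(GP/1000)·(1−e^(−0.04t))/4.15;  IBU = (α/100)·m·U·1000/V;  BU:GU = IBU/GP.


U = 1.65·0.000125^(54/1000)·(1−e^(−0.04·32))/4.15 = 0.1767
IBU = (7.4/100)·52·0.1767·1000/21.9 = 31.0438
BU:GU = 31.0438/54

0.5749


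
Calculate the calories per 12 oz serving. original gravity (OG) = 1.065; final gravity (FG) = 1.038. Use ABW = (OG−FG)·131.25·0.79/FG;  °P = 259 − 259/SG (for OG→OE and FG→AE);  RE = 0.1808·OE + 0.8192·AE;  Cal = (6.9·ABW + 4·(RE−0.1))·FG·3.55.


ABW = (1.065 − 1.038)·131.25·0.79/1.038 = 2.6971
OE = 259 − 259/1.065 = 15.8075 °P
AE = 259 − 259/1.038 = 9.4817 °P
RE = 0.1808·15.8075 + 0.8192·9.4817 = 10.6254 °P
Cal = (6.9·2.6971 + 4·(10.6254−0.1))·1.038·3.55

223.7155 kcal


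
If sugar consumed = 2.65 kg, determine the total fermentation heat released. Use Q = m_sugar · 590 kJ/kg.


Q = 2.65 · 590

1563.5000 kJ


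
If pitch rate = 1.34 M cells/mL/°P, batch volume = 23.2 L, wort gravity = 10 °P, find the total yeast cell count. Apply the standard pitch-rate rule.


cells (billions) = rate · V_L · °P
cells = 1.34 · 23.2 · 10

310.8800 billion cells


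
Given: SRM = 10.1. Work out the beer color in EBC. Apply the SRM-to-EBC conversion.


EBC = SRM · 1.97
EBC = 10.1 · 1.97

19.8970 EBC


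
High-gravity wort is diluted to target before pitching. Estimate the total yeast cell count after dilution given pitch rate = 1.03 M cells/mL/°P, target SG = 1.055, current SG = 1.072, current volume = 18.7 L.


V_w = V·((SG_c−1)/(SG_t−1)−1);  °P = 259 − 259/SG_t;  cells = rate·(V+V_w)·°P
V_w = 18.7·((1.072−1)/(1.055−1)−1) = 5.7800
V_final = 18.7 + 5.7800 = 24.4800
°P = 259 − 259/1.055 = 13.5024
cells = 1.03·24.4800·13.5024

340.4541 billion cells


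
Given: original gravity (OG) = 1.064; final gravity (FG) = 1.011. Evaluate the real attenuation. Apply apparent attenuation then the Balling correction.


AA = (OG−FG)/(OG−1)·100;  RA = AA·0.8192
AA = (1.064 − 1.011)/(1.064 − 1)·100 = 82.8125
RA = 82.8125·0.8192

67.8400 %


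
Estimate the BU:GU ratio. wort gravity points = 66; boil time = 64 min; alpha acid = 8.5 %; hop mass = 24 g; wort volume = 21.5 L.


U = 1.65·0.000125^(GP/1000)·(1−e^(−0.04t))/4.15;  IBU = (α/100)·m·U·1000/V;  BU:GU = IBU/GP
U = 1.65·0.000125^(66/1000)·(1−e^(−0.04·64))/4.15 = 0.2027
IBU = (8.5/100)·24·0.2027·1000/21.5 = 19.2345
BU:GU = 19.2345/66

0.2914


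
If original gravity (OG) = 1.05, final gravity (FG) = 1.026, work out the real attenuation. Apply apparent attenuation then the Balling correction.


AA = (OG−FG)/(OG−1)·100;  RA = AA·0.8192
AA = (1.05 − 1.026)/(1.05 − 1)·100 = 48.0000
RA = 48.0000·0.8192

39.3216 %


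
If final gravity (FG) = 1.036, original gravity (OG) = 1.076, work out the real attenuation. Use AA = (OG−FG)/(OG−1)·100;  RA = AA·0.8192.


AA = (1.076 − 1.036)/(1.076 − 1)·100 = 52.6316
RA = 52.6316·0.8192

43.1158 %


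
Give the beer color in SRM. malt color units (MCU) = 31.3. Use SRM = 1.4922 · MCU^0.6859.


SRM = 1.4922 · 31.3^0.6859

15.8351 SRM


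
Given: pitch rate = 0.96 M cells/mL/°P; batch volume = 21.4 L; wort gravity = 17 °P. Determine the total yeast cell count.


cells (billions) = rate · V_L · °P
cells = 0.96 · 21.4 · 17

349.2480 billion cells


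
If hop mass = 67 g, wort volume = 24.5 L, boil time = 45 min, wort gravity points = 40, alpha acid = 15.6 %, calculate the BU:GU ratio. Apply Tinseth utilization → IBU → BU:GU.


U = 1.65·0.000125^(GP/1000)·(1−e^(−0.04t))/4.15;  IBU = (α/100)·m·U·1000/V;  BU:GU = IBU/GP
U = 1.65·0.000125^(40/1000)·(1−e^(−0.04·45))/4.15 = 0.2317
IBU = (15.6/100)·67·0.2317·1000/24.5 = 98.8272
BU:GU = 98.8272/40

2.4707


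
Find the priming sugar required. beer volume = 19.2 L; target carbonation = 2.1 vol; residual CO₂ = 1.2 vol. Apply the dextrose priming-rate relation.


sugar = (target − residual)·4.0·V
sugar = (2.1 − 1.2)·4.0·19.2

69.1200 g


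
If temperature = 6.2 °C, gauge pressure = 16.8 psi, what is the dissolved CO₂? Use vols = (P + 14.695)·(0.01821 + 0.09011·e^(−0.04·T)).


vols = (16.8 + 14.695)·(0.01821 + 0.09011·e^(−0.04·6.2))

2.7882 volumes


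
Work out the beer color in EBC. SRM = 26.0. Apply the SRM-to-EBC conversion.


EBC = SRM · 1.97
EBC = 26.0 · 1.97

51.2200 EBC


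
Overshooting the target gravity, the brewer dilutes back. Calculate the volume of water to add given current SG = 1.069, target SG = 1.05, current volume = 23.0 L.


V_water = V·((SG_curr − 1)/(SG_target − 1) − 1)
V_water = 23.0·((1.069 − 1)/(1.05 − 1) − 1)

8.7400 L


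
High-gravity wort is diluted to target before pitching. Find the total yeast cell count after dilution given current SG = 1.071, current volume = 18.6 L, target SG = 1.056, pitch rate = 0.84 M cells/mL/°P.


V_w = V·((SG_c−1)/(SG_t−1)−1);  °P = 259 − 259/SG_t;  cells = rate·(V+V_w)·°P
V_w = 18.6·((1.071−1)/(1.056−1)−1) = 4.9821
V_final = 18.6 + 4.9821 = 23.5821
°P = 259 − 259/1.056 = 13.7348
cells = 0.84·23.5821·13.7348

272.0736 billion cells


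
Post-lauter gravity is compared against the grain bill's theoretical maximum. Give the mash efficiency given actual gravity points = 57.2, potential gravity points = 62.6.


efficiency = actual / potential × 100
efficiency = 57.2 / 62.6 × 100

91.3738 %


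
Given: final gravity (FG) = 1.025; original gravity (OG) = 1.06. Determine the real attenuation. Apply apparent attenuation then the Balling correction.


AA = (OG−FG)/(OG−1)·100;  RA = AA·0.8192
AA = (1.06 − 1.025)/(1.06 − 1)·100 = 58.3333
RA = 58.3333·0.8192

47.7867 %


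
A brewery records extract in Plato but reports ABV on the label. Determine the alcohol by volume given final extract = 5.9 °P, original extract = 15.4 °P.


SG = 259/(259 − P);  ABV = (OG − FG)·131.25
OG = 259/(259 − 15.4) = 1.0632
FG = 259/(259 − 5.9) = 1.0233
ABV = (1.0632 − 1.0233)·131.25

5.2379 % ABV


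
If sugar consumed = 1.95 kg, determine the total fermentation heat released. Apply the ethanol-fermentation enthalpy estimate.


Q = m_sugar · 590 kJ/kg
Q = 1.95 · 590

1150.5000 kJ


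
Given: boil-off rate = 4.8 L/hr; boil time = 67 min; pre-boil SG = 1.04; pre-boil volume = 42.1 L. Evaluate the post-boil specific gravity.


V_post = V_pre − rate·(t/60);  SG_post = 1 + (SG_pre−1)·V_pre/V_post
V_post = 42.1 − 4.8·(67/60) = 36.7400
SG_post = 1 + (1.04 − 1)·42.1/36.7400

1.0458


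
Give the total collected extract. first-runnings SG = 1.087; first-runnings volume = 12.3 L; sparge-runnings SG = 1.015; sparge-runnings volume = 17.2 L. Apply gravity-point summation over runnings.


total = Σ (SG_i − 1)·1000·V_i
first = (1.087 − 1)·1000·12.3 = 1070.1000
sparge = (1.015 − 1)·1000·17.2 = 258.0000
total = 1070.1000 + 258.0000

1328.1000 gravity·L


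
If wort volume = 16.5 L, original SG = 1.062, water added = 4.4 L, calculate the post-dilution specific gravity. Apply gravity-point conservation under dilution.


SG_new = 1 + (SG_old − 1)·V_old/(V_old + V_water)
pts = (1.062 − 1)·1000·16.5/(16.5 + 4.4) = 48.9474
SG_new = 1 + 48.9474/1000

1.0489


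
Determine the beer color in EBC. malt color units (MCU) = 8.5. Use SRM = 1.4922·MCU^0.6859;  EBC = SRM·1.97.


SRM = 1.4922·8.5^0.6859 = 6.4761
EBC = 6.4761·1.97

12.7580 EBC


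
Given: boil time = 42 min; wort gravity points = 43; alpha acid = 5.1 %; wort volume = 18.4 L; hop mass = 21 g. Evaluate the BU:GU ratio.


U = 1.65·0.000125^(GP/1000)·(1−e^(−0.04t))/4.15;  IBU = (α/100)·m·U·1000/V;  BU:GU = IBU/GP
U = 1.65·0.000125^(43/1000)·(1−e^(−0.04·42))/4.15 = 0.2198
IBU = (5.1/100)·21·0.2198·1000/18.4 = 12.7938
BU:GU = 12.7938/43

0.2975


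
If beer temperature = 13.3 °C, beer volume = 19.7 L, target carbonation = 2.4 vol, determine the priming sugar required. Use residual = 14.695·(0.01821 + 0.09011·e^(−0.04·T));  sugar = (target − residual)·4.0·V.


residual = 14.695·(0.01821 + 0.09011·e^(−0.04·13.3)) = 1.0454
sugar = (2.4 − 1.0454)·4.0·19.7

106.7386 g


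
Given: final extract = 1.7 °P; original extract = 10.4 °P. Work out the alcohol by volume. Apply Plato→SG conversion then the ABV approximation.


SG = 259/(259 − P);  ABV = (OG − FG)·131.25
OG = 259/(259 − 10.4) = 1.0418
FG = 259/(259 − 1.7) = 1.0066
ABV = (1.0418 − 1.0066)·131.25

4.6236 % ABV


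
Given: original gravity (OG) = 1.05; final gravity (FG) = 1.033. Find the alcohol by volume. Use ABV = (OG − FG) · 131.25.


ABV = (1.05 − 1.033) · 131.25

2.2313 % ABV


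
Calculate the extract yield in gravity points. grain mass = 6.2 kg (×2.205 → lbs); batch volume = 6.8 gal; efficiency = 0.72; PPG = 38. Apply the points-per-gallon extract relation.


points = lbs × PPG × eff / vol
lbs = 6.2 × 2.205 = 13.6710
points = 13.6710 × 38 × 0.72 / 6.8

55.0057 points


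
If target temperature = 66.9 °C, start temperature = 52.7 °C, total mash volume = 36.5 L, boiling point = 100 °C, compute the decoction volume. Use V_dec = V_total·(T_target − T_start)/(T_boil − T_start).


V_dec = 36.5·(66.9 − 52.7)/(100 − 52.7)

10.9577 L


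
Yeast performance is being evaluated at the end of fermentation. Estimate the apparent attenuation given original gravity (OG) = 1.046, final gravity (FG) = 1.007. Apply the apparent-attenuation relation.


AA = (OG − FG)/(OG − 1) · 100
AA = (1.046 − 1.007)/(1.046 − 1) · 100

84.7826 %


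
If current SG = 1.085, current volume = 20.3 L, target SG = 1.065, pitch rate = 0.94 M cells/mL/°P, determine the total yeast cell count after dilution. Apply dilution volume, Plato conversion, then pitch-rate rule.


V_w = V·((SG_c−1)/(SG_t−1)−1);  °P = 259 − 259/SG_t;  cells = rate·(V+V_w)·°P
V_w = 20.3·((1.085−1)/(1.065−1)−1) = 6.2462
V_final = 20.3 + 6.2462 = 26.5462
°P = 259 − 259/1.065 = 15.8075
cells = 0.94·26.5462·15.8075

394.4509 billion cells


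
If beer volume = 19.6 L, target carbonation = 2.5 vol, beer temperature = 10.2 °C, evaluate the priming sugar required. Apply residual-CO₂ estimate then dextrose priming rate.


residual = 14.695·(0.01821 + 0.09011·e^(−0.04·T));  sugar = (target − residual)·4.0·V
residual = 14.695·(0.01821 + 0.09011·e^(−0.04·10.2)) = 1.1481
sugar = (2.5 − 1.1481)·4.0·19.6

105.9859 g


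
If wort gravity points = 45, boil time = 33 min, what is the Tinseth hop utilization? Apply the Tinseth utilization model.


U = 1.65·0.000125^(GP/1000) · (1 − e^(−0.04·t))/4.15
bigness = 1.65·0.000125^(45/1000) = 1.1011
boil_factor = (1 − e^(−0.04·33))/4.15 = 0.1766
U = 1.1011 · 0.1766

0.1945


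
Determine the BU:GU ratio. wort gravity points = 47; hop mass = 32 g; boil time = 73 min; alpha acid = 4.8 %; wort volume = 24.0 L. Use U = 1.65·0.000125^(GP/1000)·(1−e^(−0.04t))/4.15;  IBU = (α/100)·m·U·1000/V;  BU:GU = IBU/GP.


U = 1.65·0.000125^(47/1000)·(1−e^(−0.04·73))/4.15 = 0.2466
IBU = (4.8/100)·32·0.2466·1000/24.0 = 15.7795
BU:GU = 15.7795/47

0.3357


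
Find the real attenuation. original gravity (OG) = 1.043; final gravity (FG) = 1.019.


AA = (OG−FG)/(OG−1)·100;  RA = AA·0.8192
AA = (1.043 − 1.019)/(1.043 − 1)·100 = 55.8140
RA = 55.8140·0.8192

45.7228 %


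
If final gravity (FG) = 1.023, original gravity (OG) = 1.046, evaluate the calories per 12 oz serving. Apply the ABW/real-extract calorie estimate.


ABW = (OG−FG)·131.25·0.79/FG;  °P = 259 − 259/SG (for OG→OE and FG→AE);  RE = 0.1808·OE + 0.8192·AE;  Cal = (6.9·ABW + 4·(RE−0.1))·FG·3.55
ABW = (1.046 − 1.023)·131.25·0.79/1.023 = 2.3312
OE = 259 − 259/1.046 = 11.3901 °P
AE = 259 − 259/1.023 = 5.8231 °P
RE = 0.1808·11.3901 + 0.8192·5.8231 = 6.8296 °P
Cal = (6.9·2.3312 + 4·(6.8296−0.1))·1.023·3.55

156.1739 kcal


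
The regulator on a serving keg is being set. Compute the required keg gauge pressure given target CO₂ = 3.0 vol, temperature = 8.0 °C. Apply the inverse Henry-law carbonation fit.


psi = vols/(0.01821 + 0.09011·e^(−0.04·T)) − 14.695
psi = 3.0/(0.01821 + 0.09011·e^(−0.04·8.0)) − 14.695

21.1716 psi


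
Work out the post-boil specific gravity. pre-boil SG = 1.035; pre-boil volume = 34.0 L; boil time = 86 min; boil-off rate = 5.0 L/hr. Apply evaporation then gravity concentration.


V_post = V_pre − rate·(t/60);  SG_post = 1 + (SG_pre−1)·V_pre/V_post
V_post = 34.0 − 5.0·(86/60) = 26.8333
SG_post = 1 + (1.035 − 1)·34.0/26.8333

1.0443


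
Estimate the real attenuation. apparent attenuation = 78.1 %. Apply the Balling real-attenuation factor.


RA = AA · 0.8192
RA = 78.1 · 0.8192

63.9795 %


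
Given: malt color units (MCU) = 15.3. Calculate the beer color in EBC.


SRM = 1.4922·MCU^0.6859;  EBC = SRM·1.97
SRM = 1.4922·15.3^0.6859 = 9.6919
EBC = 9.6919·1.97

19.0930 EBC


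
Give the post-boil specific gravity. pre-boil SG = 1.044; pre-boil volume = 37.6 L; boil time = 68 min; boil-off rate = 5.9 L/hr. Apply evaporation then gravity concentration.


V_post = V_pre − rate·(t/60);  SG_post = 1 + (SG_pre−1)·V_pre/V_post
V_post = 37.6 − 5.9·(68/60) = 30.9133
SG_post = 1 + (1.044 − 1)·37.6/30.9133

1.0535


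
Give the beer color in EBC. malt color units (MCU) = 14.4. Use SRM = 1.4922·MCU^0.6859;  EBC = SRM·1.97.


SRM = 1.4922·14.4^0.6859 = 9.2971
EBC = 9.2971·1.97

18.3153 EBC


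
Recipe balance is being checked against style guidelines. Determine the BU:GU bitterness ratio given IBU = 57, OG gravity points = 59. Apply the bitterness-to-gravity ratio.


BU:GU = IBU / OG_points
BU:GU = 57 / 59

0.9661


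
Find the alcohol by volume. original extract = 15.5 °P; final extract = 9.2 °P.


SG = 259/(259 − P);  ABV = (OG − FG)·131.25
OG = 259/(259 − 15.5) = 1.0637
FG = 259/(259 − 9.2) = 1.0368
ABV = (1.0637 − 1.0368)·131.25

3.5209 % ABV


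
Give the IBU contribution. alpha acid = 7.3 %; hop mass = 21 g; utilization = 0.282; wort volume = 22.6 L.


IBU = (α/100)·mass·U·1000 / V
IBU = (7.3/100)·21·0.282·1000 / 22.6

19.1286 IBU


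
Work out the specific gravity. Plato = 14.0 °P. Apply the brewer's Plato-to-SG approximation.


SG = 259/(259 − P)
SG = 259/(259 − 14.0)

1.0571


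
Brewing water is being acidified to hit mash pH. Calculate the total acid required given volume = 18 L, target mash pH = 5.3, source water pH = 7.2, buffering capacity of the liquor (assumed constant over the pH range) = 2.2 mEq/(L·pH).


acid = buffering capacity · (pH_source − pH_target) · V
acid = 2.2 · (7.2 − 5.3) · 18

75.2400 mEq


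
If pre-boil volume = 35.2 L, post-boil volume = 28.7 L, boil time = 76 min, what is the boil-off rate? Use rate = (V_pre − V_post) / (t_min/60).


rate = (35.2 − 28.7) / (76/60)

5.1316 L/hr


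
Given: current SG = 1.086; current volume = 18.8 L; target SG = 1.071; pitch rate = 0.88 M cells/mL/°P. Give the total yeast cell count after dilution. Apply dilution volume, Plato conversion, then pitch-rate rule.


V_w = V·((SG_c−1)/(SG_t−1)−1);  °P = 259 − 259/SG_t;  cells = rate·(V+V_w)·°P
V_w = 18.8·((1.086−1)/(1.071−1)−1) = 3.9718
V_final = 18.8 + 3.9718 = 22.7718
°P = 259 − 259/1.071 = 17.1699
cells = 0.88·22.7718·17.1699

344.0719 billion cells


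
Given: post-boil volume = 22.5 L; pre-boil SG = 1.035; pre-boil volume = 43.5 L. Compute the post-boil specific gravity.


SG_post = 1 + (SG_pre − 1)·V_pre/V_post
pts_pre = (1.035 − 1)·1000 = 35.0000
pts_post = 35.0000·43.5/22.5 = 67.6667
SG_post = 1 + 67.6667/1000

1.0677


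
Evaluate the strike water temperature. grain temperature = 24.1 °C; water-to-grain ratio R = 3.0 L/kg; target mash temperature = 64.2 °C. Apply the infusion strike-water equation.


T_strike = (0.41/R)·(T_mash − T_grain) + T_mash
T_strike = (0.41/3.0)·(64.2 − 24.1) + 64.2

69.6803 °C


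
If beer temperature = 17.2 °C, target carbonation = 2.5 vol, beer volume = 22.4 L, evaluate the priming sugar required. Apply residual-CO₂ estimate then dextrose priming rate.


residual = 14.695·(0.01821 + 0.09011·e^(−0.04·T));  sugar = (target − residual)·4.0·V
residual = 14.695·(0.01821 + 0.09011·e^(−0.04·17.2)) = 0.9331
sugar = (2.5 − 0.9331)·4.0·22.4

140.3946 g


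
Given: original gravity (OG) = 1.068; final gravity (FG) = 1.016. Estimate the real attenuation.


AA = (OG−FG)/(OG−1)·100;  RA = AA·0.8192
AA = (1.068 − 1.016)/(1.068 − 1)·100 = 76.4706
RA = 76.4706·0.8192

62.6447 %


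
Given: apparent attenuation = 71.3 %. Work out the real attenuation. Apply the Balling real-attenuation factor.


RA = AA · 0.8192
RA = 71.3 · 0.8192

58.4090 %


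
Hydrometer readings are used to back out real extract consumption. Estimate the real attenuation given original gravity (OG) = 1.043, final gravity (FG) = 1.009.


AA = (OG−FG)/(OG−1)·100;  RA = AA·0.8192
AA = (1.043 − 1.009)/(1.043 − 1)·100 = 79.0698
RA = 79.0698·0.8192

64.7740 %


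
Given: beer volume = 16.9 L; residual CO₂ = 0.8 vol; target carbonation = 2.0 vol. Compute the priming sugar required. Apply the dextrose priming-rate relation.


sugar = (target − residual)·4.0·V
sugar = (2.0 − 0.8)·4.0·16.9

81.1200 g


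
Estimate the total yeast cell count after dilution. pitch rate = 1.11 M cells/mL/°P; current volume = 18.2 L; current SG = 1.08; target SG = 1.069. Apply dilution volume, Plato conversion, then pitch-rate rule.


V_w = V·((SG_c−1)/(SG_t−1)−1);  °P = 259 − 259/SG_t;  cells = rate·(V+V_w)·°P
V_w = 18.2·((1.08−1)/(1.069−1)−1) = 2.9014
V_final = 18.2 + 2.9014 = 21.1014
°P = 259 − 259/1.069 = 16.7175
cells = 1.11·21.1014·16.7175

391.5673 billion cells


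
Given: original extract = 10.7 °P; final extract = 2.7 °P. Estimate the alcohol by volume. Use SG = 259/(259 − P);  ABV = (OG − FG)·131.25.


OG = 259/(259 − 10.7) = 1.0431
FG = 259/(259 − 2.7) = 1.0105
ABV = (1.0431 − 1.0105)·131.25

4.2733 % ABV


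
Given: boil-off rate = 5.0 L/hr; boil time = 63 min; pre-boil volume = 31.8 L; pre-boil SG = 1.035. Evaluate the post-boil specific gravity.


V_post = V_pre − rate·(t/60);  SG_post = 1 + (SG_pre−1)·V_pre/V_post
V_post = 31.8 − 5.0·(63/60) = 26.5500
SG_post = 1 + (1.035 − 1)·31.8/26.5500

1.0419


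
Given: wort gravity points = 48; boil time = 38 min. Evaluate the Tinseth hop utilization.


U = 1.65·0.000125^(GP/1000) · (1 − e^(−0.04·t))/4.15
bigness = 1.65·0.000125^(48/1000) = 1.0719
boil_factor = (1 − e^(−0.04·38))/4.15 = 0.1883
U = 1.0719 · 0.1883

0.2018


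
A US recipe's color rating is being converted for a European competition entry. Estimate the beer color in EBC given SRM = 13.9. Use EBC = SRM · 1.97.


EBC = 13.9 · 1.97

27.3830 EBC


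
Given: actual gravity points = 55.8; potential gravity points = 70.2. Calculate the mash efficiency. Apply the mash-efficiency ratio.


efficiency = actual / potential × 100
efficiency = 55.8 / 70.2 × 100

79.4872 %


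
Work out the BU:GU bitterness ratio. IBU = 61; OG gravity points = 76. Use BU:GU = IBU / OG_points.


BU:GU = 61 / 76

0.8026


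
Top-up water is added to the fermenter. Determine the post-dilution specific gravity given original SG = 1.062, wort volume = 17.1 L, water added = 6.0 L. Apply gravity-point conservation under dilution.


SG_new = 1 + (SG_old − 1)·V_old/(V_old + V_water)
pts = (1.062 − 1)·1000·17.1/(17.1 + 6.0) = 45.8961
SG_new = 1 + 45.8961/1000

1.0459


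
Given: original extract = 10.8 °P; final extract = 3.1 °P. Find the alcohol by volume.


SG = 259/(259 − P);  ABV = (OG − FG)·131.25
OG = 259/(259 − 10.8) = 1.0435
FG = 259/(259 − 3.1) = 1.0121
ABV = (1.0435 − 1.0121)·131.25

4.1211 % ABV


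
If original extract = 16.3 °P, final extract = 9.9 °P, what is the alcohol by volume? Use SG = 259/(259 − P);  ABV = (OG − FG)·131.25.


OG = 259/(259 − 16.3) = 1.0672
FG = 259/(259 − 9.9) = 1.0397
ABV = (1.0672 − 1.0397)·131.25

3.5986 % ABV


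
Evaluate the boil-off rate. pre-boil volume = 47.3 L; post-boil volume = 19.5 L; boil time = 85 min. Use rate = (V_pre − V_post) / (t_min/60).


rate = (47.3 − 19.5) / (85/60)

19.6235 L/hr


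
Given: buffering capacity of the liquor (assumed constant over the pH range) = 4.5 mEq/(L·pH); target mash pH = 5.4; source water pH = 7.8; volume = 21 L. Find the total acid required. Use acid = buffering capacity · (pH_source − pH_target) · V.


acid = 4.5 · (7.8 − 5.4) · 21

226.8000 mEq


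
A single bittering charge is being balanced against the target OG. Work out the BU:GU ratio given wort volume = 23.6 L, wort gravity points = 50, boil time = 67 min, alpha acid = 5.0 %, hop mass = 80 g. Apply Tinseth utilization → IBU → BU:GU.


U = 1.65·0.000125^(GP/1000)·(1−e^(−0.04t))/4.15;  IBU = (α/100)·m·U·1000/V;  BU:GU = IBU/GP
U = 1.65·0.000125^(50/1000)·(1−e^(−0.04·67))/4.15 = 0.2363
IBU = (5.0/100)·80·0.2363·1000/23.6 = 40.0482
BU:GU = 40.0482/50

0.8010


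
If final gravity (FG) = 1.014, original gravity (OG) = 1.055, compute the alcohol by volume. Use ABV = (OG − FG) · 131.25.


ABV = (1.055 − 1.014) · 131.25

5.3812 % ABV


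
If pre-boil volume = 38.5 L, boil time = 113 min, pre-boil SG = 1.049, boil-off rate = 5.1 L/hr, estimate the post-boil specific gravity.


V_post = V_pre − rate·(t/60);  SG_post = 1 + (SG_pre−1)·V_pre/V_post
V_post = 38.5 − 5.1·(113/60) = 28.8950
SG_post = 1 + (1.049 − 1)·38.5/28.8950

1.0653


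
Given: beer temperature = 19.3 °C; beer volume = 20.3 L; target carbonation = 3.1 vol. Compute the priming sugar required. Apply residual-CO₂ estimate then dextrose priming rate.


residual = 14.695·(0.01821 + 0.09011·e^(−0.04·T));  sugar = (target − residual)·4.0·V
residual = 14.695·(0.01821 + 0.09011·e^(−0.04·19.3)) = 0.8795
sugar = (3.1 − 0.8795)·4.0·20.3

180.3064 g


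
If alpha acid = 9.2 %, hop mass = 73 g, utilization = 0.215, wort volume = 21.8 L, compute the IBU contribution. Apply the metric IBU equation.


IBU = (α/100)·mass·U·1000 / V
IBU = (9.2/100)·73·0.215·1000 / 21.8

66.2358 IBU


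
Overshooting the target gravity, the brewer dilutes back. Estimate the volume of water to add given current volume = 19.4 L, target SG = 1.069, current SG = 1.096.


V_water = V·((SG_curr − 1)/(SG_target − 1) − 1)
V_water = 19.4·((1.096 − 1)/(1.069 − 1) − 1)

7.5913 L


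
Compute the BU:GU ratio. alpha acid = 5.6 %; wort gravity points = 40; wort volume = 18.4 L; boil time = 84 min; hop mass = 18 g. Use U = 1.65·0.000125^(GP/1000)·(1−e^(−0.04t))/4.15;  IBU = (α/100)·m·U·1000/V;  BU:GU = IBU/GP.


U = 1.65·0.000125^(40/1000)·(1−e^(−0.04·84))/4.15 = 0.2679
IBU = (5.6/100)·18·0.2679·1000/18.4 = 14.6758
BU:GU = 14.6758/40

0.3669


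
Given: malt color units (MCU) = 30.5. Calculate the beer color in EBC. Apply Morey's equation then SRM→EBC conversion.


SRM = 1.4922·MCU^0.6859;  EBC = SRM·1.97
SRM = 1.4922·30.5^0.6859 = 15.5564
EBC = 15.5564·1.97

30.6461 EBC


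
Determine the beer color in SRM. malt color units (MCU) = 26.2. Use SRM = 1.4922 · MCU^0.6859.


SRM = 1.4922 · 26.2^0.6859

14.0165 SRM


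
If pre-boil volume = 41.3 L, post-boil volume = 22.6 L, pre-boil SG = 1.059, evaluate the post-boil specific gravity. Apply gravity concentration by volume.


SG_post = 1 + (SG_pre − 1)·V_pre/V_post
pts_pre = (1.059 − 1)·1000 = 59.0000
pts_post = 59.0000·41.3/22.6 = 107.8186
SG_post = 1 + 107.8186/1000

1.1078


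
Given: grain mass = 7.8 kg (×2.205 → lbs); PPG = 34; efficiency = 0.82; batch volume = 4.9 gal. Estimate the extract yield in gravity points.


points = lbs × PPG × eff / vol
lbs = 7.8 × 2.205 = 17.1990
points = 17.1990 × 34 × 0.82 / 4.9

97.8588 points


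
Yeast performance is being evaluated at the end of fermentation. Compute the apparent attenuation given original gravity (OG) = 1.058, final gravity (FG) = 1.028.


AA = (OG − FG)/(OG − 1) · 100
AA = (1.058 − 1.028)/(1.058 − 1) · 100

51.7241 %


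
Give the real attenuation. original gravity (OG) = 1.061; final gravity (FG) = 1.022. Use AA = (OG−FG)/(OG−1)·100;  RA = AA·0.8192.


AA = (1.061 − 1.022)/(1.061 − 1)·100 = 63.9344
RA = 63.9344·0.8192

52.3751 %


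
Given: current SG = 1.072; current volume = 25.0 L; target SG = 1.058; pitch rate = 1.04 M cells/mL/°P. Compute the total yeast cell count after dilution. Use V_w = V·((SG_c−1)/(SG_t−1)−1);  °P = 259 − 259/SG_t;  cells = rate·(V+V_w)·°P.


V_w = 25.0·((1.072−1)/(1.058−1)−1) = 6.0345
V_final = 25.0 + 6.0345 = 31.0345
°P = 259 − 259/1.058 = 14.1985
cells = 1.04·31.0345·14.1985

458.2684 billion cells


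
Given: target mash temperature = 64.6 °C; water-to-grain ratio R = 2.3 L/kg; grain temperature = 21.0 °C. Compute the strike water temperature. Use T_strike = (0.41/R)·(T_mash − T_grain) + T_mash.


T_strike = (0.41/2.3)·(64.6 − 21.0) + 64.6

72.3722 °C


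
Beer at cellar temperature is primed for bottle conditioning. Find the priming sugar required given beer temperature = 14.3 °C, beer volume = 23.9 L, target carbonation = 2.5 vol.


residual = 14.695·(0.01821 + 0.09011·e^(−0.04·T));  sugar = (target − residual)·4.0·V
residual = 14.695·(0.01821 + 0.09011·e^(−0.04·14.3)) = 1.0149
sugar = (2.5 − 1.0149)·4.0·23.9

141.9708 g


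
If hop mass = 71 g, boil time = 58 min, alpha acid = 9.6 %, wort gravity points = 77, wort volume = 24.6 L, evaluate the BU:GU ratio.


U = 1.65·0.000125^(GP/1000)·(1−e^(−0.04t))/4.15;  IBU = (α/100)·m·U·1000/V;  BU:GU = IBU/GP
U = 1.65·0.000125^(77/1000)·(1−e^(−0.04·58))/4.15 = 0.1795
IBU = (9.6/100)·71·0.1795·1000/24.6 = 49.7241
BU:GU = 49.7241/77

0.6458


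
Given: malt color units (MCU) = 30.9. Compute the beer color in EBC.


SRM = 1.4922·MCU^0.6859;  EBC = SRM·1.97
SRM = 1.4922·30.9^0.6859 = 15.6960
EBC = 15.6960·1.97

30.9212 EBC


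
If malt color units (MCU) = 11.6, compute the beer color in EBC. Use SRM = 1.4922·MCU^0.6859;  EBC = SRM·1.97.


SRM = 1.4922·11.6^0.6859 = 8.0157
EBC = 8.0157·1.97

15.7908 EBC


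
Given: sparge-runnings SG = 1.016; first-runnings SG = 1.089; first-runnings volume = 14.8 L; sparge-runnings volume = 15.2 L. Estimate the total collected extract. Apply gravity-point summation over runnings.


total = Σ (SG_i − 1)·1000·V_i
first = (1.089 − 1)·1000·14.8 = 1317.2000
sparge = (1.016 − 1)·1000·15.2 = 243.2000
total = 1317.2000 + 243.2000

1560.4000 gravity·L


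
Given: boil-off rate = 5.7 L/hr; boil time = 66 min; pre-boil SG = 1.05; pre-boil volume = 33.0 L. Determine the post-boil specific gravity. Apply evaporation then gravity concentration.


V_post = V_pre − rate·(t/60);  SG_post = 1 + (SG_pre−1)·V_pre/V_post
V_post = 33.0 − 5.7·(66/60) = 26.7300
SG_post = 1 + (1.05 − 1)·33.0/26.7300

1.0617


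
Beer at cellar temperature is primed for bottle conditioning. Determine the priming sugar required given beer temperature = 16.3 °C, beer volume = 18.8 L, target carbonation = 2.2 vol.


residual = 14.695·(0.01821 + 0.09011·e^(−0.04·T));  sugar = (target − residual)·4.0·V
residual = 14.695·(0.01821 + 0.09011·e^(−0.04·16.3)) = 0.9575
sugar = (2.2 − 0.9575)·4.0·18.8

93.4367 g


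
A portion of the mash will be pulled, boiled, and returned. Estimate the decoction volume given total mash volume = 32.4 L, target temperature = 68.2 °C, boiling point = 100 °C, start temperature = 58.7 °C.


V_dec = V_total·(T_target − T_start)/(T_boil − T_start)
V_dec = 32.4·(68.2 − 58.7)/(100 − 58.7)

7.4528 L


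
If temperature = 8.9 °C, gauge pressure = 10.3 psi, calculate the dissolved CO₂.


vols = (P + 14.695)·(0.01821 + 0.09011·e^(−0.04·T))
vols = (10.3 + 14.695)·(0.01821 + 0.09011·e^(−0.04·8.9))

2.0328 volumes


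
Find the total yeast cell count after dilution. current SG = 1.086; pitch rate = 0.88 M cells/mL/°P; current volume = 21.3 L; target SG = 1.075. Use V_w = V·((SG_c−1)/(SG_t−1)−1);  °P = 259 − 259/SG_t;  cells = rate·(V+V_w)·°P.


V_w = 21.3·((1.086−1)/(1.075−1)−1) = 3.1240
V_final = 21.3 + 3.1240 = 24.4240
°P = 259 − 259/1.075 = 18.0698
cells = 0.88·24.4240·18.0698

388.3757 billion cells


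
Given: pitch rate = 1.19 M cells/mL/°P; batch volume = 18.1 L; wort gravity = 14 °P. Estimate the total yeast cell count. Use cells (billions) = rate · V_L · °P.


cells = 1.19 · 18.1 · 14

301.5460 billion cells


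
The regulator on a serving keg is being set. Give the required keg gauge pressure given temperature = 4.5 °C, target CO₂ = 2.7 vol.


psi = vols/(0.01821 + 0.09011·e^(−0.04·T)) − 14.695
psi = 2.7/(0.01821 + 0.09011·e^(−0.04·4.5)) − 14.695

14.1894 psi


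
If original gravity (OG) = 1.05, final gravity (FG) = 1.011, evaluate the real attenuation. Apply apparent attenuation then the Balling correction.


AA = (OG−FG)/(OG−1)·100;  RA = AA·0.8192
AA = (1.05 − 1.011)/(1.05 − 1)·100 = 78.0000
RA = 78.0000·0.8192

63.8976 %


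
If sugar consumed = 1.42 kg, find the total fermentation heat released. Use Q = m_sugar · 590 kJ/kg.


Q = 1.42 · 590

837.8000 kJ


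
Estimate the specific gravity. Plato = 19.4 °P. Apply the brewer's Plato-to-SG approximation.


SG = 259/(259 − P)
SG = 259/(259 − 19.4)

1.0810


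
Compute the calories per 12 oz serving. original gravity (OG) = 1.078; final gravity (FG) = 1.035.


ABW = (OG−FG)·131.25·0.79/FG;  °P = 259 − 259/SG (for OG→OE and FG→AE);  RE = 0.1808·OE + 0.8192·AE;  Cal = (6.9·ABW + 4·(RE−0.1))·FG·3.55
ABW = (1.078 − 1.035)·131.25·0.79/1.035 = 4.3078
OE = 259 − 259/1.078 = 18.7403 °P
AE = 259 − 259/1.035 = 8.7585 °P
RE = 0.1808·18.7403 + 0.8192·8.7585 = 10.5632 °P
Cal = (6.9·4.3078 + 4·(10.5632−0.1))·1.035·3.55

262.9896 kcal


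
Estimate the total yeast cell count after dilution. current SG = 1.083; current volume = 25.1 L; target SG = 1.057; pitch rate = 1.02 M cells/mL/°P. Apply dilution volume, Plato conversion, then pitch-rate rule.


V_w = V·((SG_c−1)/(SG_t−1)−1);  °P = 259 − 259/SG_t;  cells = rate·(V+V_w)·°P
V_w = 25.1·((1.083−1)/(1.057−1)−1) = 11.4491
V_final = 25.1 + 11.4491 = 36.5491
°P = 259 − 259/1.057 = 13.9669
cells = 1.02·36.5491·13.9669

520.6870 billion cells


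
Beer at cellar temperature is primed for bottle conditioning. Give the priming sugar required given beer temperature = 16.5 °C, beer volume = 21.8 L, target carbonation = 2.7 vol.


residual = 14.695·(0.01821 + 0.09011·e^(−0.04·T));  sugar = (target − residual)·4.0·V
residual = 14.695·(0.01821 + 0.09011·e^(−0.04·16.5)) = 0.9520
sugar = (2.7 − 0.9520)·4.0·21.8

152.4262 g


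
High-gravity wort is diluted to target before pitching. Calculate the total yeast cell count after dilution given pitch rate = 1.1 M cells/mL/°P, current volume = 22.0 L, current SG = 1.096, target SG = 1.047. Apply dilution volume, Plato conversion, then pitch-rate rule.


V_w = V·((SG_c−1)/(SG_t−1)−1);  °P = 259 − 259/SG_t;  cells = rate·(V+V_w)·°P
V_w = 22.0·((1.096−1)/(1.047−1)−1) = 22.9362
V_final = 22.0 + 22.9362 = 44.9362
°P = 259 − 259/1.047 = 11.6266
cells = 1.1·44.9362·11.6266

574.6980 billion cells


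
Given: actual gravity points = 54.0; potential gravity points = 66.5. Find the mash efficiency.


efficiency = actual / potential × 100
efficiency = 54.0 / 66.5 × 100

81.2030 %


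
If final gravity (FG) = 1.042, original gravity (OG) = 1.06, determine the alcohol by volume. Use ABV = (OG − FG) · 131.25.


ABV = (1.06 − 1.042) · 131.25

2.3625 % ABV


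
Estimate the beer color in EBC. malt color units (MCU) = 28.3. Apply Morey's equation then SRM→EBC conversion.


SRM = 1.4922·MCU^0.6859;  EBC = SRM·1.97
SRM = 1.4922·28.3^0.6859 = 14.7777
EBC = 14.7777·1.97

29.1121 EBC


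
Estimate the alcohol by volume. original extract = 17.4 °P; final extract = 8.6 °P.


SG = 259/(259 − P);  ABV = (OG − FG)·131.25
OG = 259/(259 − 17.4) = 1.0720
FG = 259/(259 − 8.6) = 1.0343
ABV = (1.0720 − 1.0343)·131.25

4.9448 % ABV


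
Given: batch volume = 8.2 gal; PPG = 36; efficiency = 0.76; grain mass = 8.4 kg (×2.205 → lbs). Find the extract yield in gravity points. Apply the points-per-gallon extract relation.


points = lbs × PPG × eff / vol
lbs = 8.4 × 2.205 = 18.5220
points = 18.5220 × 36 × 0.76 / 8.2

61.8002 points


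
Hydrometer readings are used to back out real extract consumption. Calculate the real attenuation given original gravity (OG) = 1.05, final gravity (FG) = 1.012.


AA = (OG−FG)/(OG−1)·100;  RA = AA·0.8192
AA = (1.05 − 1.012)/(1.05 − 1)·100 = 76.0000
RA = 76.0000·0.8192

62.2592 %


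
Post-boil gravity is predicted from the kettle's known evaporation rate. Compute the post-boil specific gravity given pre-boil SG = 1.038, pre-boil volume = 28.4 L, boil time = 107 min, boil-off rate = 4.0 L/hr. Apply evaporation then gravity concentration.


V_post = V_pre − rate·(t/60);  SG_post = 1 + (SG_pre−1)·V_pre/V_post
V_post = 28.4 − 4.0·(107/60) = 21.2667
SG_post = 1 + (1.038 − 1)·28.4/21.2667

1.0507


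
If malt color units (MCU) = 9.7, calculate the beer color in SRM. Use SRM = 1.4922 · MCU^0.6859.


SRM = 1.4922 · 9.7^0.6859

7.0901 SRM


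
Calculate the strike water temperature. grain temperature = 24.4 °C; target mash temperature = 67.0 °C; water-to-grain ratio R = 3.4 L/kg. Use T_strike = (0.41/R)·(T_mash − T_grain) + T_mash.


T_strike = (0.41/3.4)·(67.0 − 24.4) + 67.0

72.1371 °C


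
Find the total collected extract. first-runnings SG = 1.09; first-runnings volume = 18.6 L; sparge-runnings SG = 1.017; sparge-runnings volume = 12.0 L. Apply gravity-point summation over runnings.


total = Σ (SG_i − 1)·1000·V_i
first = (1.09 − 1)·1000·18.6 = 1674.0000
sparge = (1.017 − 1)·1000·12.0 = 204.0000
total = 1674.0000 + 204.0000

1878.0000 gravity·L


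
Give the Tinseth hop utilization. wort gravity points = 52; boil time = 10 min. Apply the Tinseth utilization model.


U = 1.65·0.000125^(GP/1000) · (1 − e^(−0.04·t))/4.15
bigness = 1.65·0.000125^(52/1000) = 1.0340
boil_factor = (1 − e^(−0.04·10))/4.15 = 0.0794
U = 1.0340 · 0.0794

0.0821


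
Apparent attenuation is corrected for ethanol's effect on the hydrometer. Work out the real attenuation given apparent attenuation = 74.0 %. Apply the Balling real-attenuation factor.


RA = AA · 0.8192
RA = 74.0 · 0.8192

60.6208 %


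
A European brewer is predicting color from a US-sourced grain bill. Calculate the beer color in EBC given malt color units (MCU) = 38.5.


SRM = 1.4922·MCU^0.6859;  EBC = SRM·1.97
SRM = 1.4922·38.5^0.6859 = 18.2513
EBC = 18.2513·1.97

35.9551 EBC


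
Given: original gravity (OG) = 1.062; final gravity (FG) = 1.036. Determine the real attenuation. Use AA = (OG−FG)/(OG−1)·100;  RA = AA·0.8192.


AA = (1.062 − 1.036)/(1.062 − 1)·100 = 41.9355
RA = 41.9355·0.8192

34.3535 %


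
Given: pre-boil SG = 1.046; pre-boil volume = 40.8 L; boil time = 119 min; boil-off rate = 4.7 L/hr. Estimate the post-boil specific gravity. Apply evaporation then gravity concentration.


V_post = V_pre − rate·(t/60);  SG_post = 1 + (SG_pre−1)·V_pre/V_post
V_post = 40.8 − 4.7·(119/60) = 31.4783
SG_post = 1 + (1.046 − 1)·40.8/31.4783

1.0596


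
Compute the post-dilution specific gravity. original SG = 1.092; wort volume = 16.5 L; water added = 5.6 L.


SG_new = 1 + (SG_old − 1)·V_old/(V_old + V_water)
pts = (1.092 − 1)·1000·16.5/(16.5 + 5.6) = 68.6878
SG_new = 1 + 68.6878/1000

1.0687


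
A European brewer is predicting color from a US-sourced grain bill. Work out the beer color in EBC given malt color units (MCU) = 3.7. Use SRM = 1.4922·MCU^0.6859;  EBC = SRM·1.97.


SRM = 1.4922·3.7^0.6859 = 3.6606
EBC = 3.6606·1.97

7.2115 EBC


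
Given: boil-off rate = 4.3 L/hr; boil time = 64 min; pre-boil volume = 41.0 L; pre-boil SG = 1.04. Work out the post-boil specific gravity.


V_post = V_pre − rate·(t/60);  SG_post = 1 + (SG_pre−1)·V_pre/V_post
V_post = 41.0 − 4.3·(64/60) = 36.4133
SG_post = 1 + (1.04 − 1)·41.0/36.4133

1.0450


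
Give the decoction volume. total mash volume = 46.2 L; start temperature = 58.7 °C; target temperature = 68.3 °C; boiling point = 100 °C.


V_dec = V_total·(T_target − T_start)/(T_boil − T_start)
V_dec = 46.2·(68.3 − 58.7)/(100 − 58.7)

10.7390 L


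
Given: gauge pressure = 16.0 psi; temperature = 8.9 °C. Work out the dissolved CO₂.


vols = (P + 14.695)·(0.01821 + 0.09011·e^(−0.04·T))
vols = (16.0 + 14.695)·(0.01821 + 0.09011·e^(−0.04·8.9))

2.4964 volumes


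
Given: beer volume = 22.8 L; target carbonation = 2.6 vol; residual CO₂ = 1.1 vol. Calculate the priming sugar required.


sugar = (target − residual)·4.0·V
sugar = (2.6 − 1.1)·4.0·22.8

136.8000 g


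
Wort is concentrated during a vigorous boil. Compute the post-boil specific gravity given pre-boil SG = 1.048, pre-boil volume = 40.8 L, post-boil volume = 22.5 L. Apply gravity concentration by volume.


SG_post = 1 + (SG_pre − 1)·V_pre/V_post
pts_pre = (1.048 − 1)·1000 = 48.0000
pts_post = 48.0000·40.8/22.5 = 87.0400
SG_post = 1 + 87.0400/1000

1.0870


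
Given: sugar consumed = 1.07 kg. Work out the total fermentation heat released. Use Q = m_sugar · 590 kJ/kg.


Q = 1.07 · 590

631.3000 kJ


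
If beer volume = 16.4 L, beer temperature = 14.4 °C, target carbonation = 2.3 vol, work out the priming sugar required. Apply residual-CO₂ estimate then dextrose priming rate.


residual = 14.695·(0.01821 + 0.09011·e^(−0.04·T));  sugar = (target − residual)·4.0·V
residual = 14.695·(0.01821 + 0.09011·e^(−0.04·14.4)) = 1.0120
sugar = (2.3 − 1.0120)·4.0·16.4

84.4950 g


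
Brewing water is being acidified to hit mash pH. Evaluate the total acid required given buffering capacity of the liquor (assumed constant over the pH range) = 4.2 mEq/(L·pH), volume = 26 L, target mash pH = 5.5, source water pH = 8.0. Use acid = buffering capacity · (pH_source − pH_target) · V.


acid = 4.2 · (8.0 − 5.5) · 26

273.0000 mEq


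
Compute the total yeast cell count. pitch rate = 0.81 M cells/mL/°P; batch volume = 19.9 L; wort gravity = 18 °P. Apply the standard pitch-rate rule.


cells (billions) = rate · V_L · °P
cells = 0.81 · 19.9 · 18

290.1420 billion cells
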